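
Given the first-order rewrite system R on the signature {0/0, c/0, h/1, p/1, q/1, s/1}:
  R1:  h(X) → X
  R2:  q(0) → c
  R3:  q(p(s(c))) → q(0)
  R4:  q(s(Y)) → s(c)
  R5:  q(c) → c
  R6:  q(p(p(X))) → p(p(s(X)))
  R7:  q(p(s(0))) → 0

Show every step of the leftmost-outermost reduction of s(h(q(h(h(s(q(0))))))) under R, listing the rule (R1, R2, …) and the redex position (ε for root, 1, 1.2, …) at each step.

1. s(h(q(h(h(s(q(0)))))))  →  s(q(h(h(s(q(0))))))   [R1 at 1]
2. s(q(h(h(s(q(0))))))  →  s(q(h(s(q(0)))))   [R1 at 1.1]
3. s(q(h(s(q(0)))))  →  s(q(s(q(0))))   [R1 at 1.1]
4. s(q(s(q(0))))  →  s(s(c))   [R4 at 1]

s(s(c))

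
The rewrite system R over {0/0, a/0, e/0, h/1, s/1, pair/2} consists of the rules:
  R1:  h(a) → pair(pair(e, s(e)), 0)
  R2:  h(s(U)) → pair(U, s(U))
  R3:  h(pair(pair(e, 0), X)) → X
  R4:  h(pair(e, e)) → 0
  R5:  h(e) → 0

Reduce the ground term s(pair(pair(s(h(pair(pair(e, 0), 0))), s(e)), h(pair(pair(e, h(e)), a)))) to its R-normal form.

1. s(pair(pair(s(h(pair(pair(e, 0), 0))), s(e)), h(pair(pair(e, h(e)), a))))  →  s(pair(pair(s(0), s(e)), h(pair(pair(e, h(e)), a))))   [R3 at 1.1.1.1]
2. s(pair(pair(s(0), s(e)), h(pair(pair(e, h(e)), a))))  →  s(pair(pair(s(0), s(e)), h(pair(pair(e, 0), a))))   [R5 at 1.2.1.1.2]
3. s(pair(pair(s(0), s(e)), h(pair(pair(e, 0), a))))  →  s(pair(pair(s(0), s(e)), a))   [R3 at 1.2]

s(pair(pair(s(0), s(e)), a))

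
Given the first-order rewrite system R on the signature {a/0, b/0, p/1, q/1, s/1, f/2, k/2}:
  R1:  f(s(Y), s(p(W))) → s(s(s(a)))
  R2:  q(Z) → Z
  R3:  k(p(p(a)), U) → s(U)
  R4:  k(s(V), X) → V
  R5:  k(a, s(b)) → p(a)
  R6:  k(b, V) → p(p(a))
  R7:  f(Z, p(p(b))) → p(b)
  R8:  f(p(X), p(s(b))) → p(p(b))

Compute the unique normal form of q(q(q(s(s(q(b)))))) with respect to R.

1. q(q(q(s(s(q(b))))))  →  q(q(s(s(q(b)))))   [R2 at ε]
2. q(q(s(s(q(b)))))  →  q(s(s(q(b))))   [R2 at ε]
3. q(s(s(q(b))))  →  s(s(q(b)))   [R2 at ε]
4. s(s(q(b)))  →  s(s(b))   [R2 at 1.1]

s(s(b))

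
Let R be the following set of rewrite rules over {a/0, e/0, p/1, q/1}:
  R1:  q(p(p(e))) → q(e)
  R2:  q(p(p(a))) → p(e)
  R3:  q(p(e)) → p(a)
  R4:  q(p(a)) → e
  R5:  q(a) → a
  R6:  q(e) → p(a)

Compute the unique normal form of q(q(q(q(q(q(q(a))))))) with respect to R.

a

1. q(q(q(q(q(q(q(a)))))))  →  q(q(q(q(q(q(a))))))   [R5 at 1.1.1.1.1.1]
2. q(q(q(q(q(q(a))))))  →  q(q(q(q(q(a)))))   [R5 at 1.1.1.1.1]
3. q(q(q(q(q(a)))))  →  q(q(q(q(a))))   [R5 at 1.1.1.1]
4. q(q(q(q(a))))  →  q(q(q(a)))   [R5 at 1.1.1]
5. q(q(q(a)))  →  q(q(a))   [R5 at 1.1]
6. q(q(a))  →  q(a)   [R5 at 1]
7. q(a)  →  a   [R5 at ε]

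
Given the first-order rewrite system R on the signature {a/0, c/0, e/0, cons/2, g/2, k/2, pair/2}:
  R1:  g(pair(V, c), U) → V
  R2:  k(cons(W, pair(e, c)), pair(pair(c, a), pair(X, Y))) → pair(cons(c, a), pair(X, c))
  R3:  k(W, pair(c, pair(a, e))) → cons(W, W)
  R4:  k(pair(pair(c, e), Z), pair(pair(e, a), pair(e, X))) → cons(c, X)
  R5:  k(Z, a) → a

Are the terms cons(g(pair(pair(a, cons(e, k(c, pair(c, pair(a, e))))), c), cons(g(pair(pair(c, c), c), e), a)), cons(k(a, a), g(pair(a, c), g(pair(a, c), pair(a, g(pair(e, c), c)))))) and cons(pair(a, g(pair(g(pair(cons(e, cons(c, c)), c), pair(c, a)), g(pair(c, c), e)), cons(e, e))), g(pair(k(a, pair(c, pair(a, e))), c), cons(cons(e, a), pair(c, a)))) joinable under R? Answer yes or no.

yes — NF(t₁) = cons(pair(a, cons(e, cons(c, c))), cons(a, a)), NF(t₂) = cons(pair(a, cons(e, cons(c, c))), cons(a, a))

Reduce t₁ = cons(g(pair(pair(a, cons(e, k(c, pair(c, pair(a, e))))), c), cons(g(pair(pair(c, c), c), e), a)), cons(k(a, a), g(pair(a, c), g(pair(a, c), pair(a, g(pair(e, c), c)))))):
1. cons(g(pair(pair(a, cons(e, k(c, pair(c, pair(a, e))))), c), cons(g(pair(pair(c, c), c), e), a)), cons(k(a, a), g(pair(a, c), g(pair(a, c), pair(a, g(pair(e, c), c))))))  →  cons(pair(a, cons(e, k(c, pair(c, pair(a, e))))), cons(k(a, a), g(pair(a, c), g(pair(a, c), pair(a, g(pair(e, c), c))))))   [R1 at 1]
2. cons(pair(a, cons(e, k(c, pair(c, pair(a, e))))), cons(k(a, a), g(pair(a, c), g(pair(a, c), pair(a, g(pair(e, c), c))))))  →  cons(pair(a, cons(e, cons(c, c))), cons(k(a, a), g(pair(a, c), g(pair(a, c), pair(a, g(pair(e, c), c))))))   [R3 at 1.2.2]
3. cons(pair(a, cons(e, cons(c, c))), cons(k(a, a), g(pair(a, c), g(pair(a, c), pair(a, g(pair(e, c), c))))))  →  cons(pair(a, cons(e, cons(c, c))), cons(a, g(pair(a, c), g(pair(a, c), pair(a, g(pair(e, c), c))))))   [R5 at 2.1]
4. cons(pair(a, cons(e, cons(c, c))), cons(a, g(pair(a, c), g(pair(a, c), pair(a, g(pair(e, c), c))))))  →  cons(pair(a, cons(e, cons(c, c))), cons(a, a))   [R1 at 2.2]

Reduce t₂ = cons(pair(a, g(pair(g(pair(cons(e, cons(c, c)), c), pair(c, a)), g(pair(c, c), e)), cons(e, e))), g(pair(k(a, pair(c, pair(a, e))), c), cons(cons(e, a), pair(c, a)))):
1. cons(pair(a, g(pair(g(pair(cons(e, cons(c, c)), c), pair(c, a)), g(pair(c, c), e)), cons(e, e))), g(pair(k(a, pair(c, pair(a, e))), c), cons(cons(e, a), pair(c, a))))  →  cons(pair(a, g(pair(cons(e, cons(c, c)), g(pair(c, c), e)), cons(e, e))), g(pair(k(a, pair(c, pair(a, e))), c), cons(cons(e, a), pair(c, a))))   [R1 at 1.2.1.1]
2. cons(pair(a, g(pair(cons(e, cons(c, c)), g(pair(c, c), e)), cons(e, e))), g(pair(k(a, pair(c, pair(a, e))), c), cons(cons(e, a), pair(c, a))))  →  cons(pair(a, g(pair(cons(e, cons(c, c)), c), cons(e, e))), g(pair(k(a, pair(c, pair(a, e))), c), cons(cons(e, a), pair(c, a))))   [R1 at 1.2.1.2]
3. cons(pair(a, g(pair(cons(e, cons(c, c)), c), cons(e, e))), g(pair(k(a, pair(c, pair(a, e))), c), cons(cons(e, a), pair(c, a))))  →  cons(pair(a, cons(e, cons(c, c))), g(pair(k(a, pair(c, pair(a, e))), c), cons(cons(e, a), pair(c, a))))   [R1 at 1.2]
4. cons(pair(a, cons(e, cons(c, c))), g(pair(k(a, pair(c, pair(a, e))), c), cons(cons(e, a), pair(c, a))))  →  cons(pair(a, cons(e, cons(c, c))), k(a, pair(c, pair(a, e))))   [R1 at 2]
5. cons(pair(a, cons(e, cons(c, c))), k(a, pair(c, pair(a, e))))  →  cons(pair(a, cons(e, cons(c, c))), cons(a, a))   [R3 at 2]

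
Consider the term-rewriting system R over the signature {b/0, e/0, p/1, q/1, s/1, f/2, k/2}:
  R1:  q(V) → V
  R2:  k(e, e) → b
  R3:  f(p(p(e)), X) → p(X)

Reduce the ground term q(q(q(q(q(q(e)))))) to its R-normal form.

1. q(q(q(q(q(q(e))))))  →  q(q(q(q(q(e)))))   [R1 at ε]
2. q(q(q(q(q(e)))))  →  q(q(q(q(e))))   [R1 at ε]
3. q(q(q(q(e))))  →  q(q(q(e)))   [R1 at ε]
4. q(q(q(e)))  →  q(q(e))   [R1 at ε]
5. q(q(e))  →  q(e)   [R1 at ε]
6. q(e)  →  e   [R1 at ε]

e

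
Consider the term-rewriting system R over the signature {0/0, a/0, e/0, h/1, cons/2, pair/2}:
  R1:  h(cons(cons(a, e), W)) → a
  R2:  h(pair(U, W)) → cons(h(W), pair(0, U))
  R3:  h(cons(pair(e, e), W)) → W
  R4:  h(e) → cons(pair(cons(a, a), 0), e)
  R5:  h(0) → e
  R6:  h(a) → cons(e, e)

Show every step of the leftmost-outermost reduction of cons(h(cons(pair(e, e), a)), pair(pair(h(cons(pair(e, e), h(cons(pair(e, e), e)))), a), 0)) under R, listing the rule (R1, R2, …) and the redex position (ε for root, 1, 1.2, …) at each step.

1. cons(h(cons(pair(e, e), a)), pair(pair(h(cons(pair(e, e), h(cons(pair(e, e), e)))), a), 0))  →  cons(a, pair(pair(h(cons(pair(e, e), h(cons(pair(e, e), e)))), a), 0))   [R3 at 1]
2. cons(a, pair(pair(h(cons(pair(e, e), h(cons(pair(e, e), e)))), a), 0))  →  cons(a, pair(pair(h(cons(pair(e, e), e)), a), 0))   [R3 at 2.1.1]
3. cons(a, pair(pair(h(cons(pair(e, e), e)), a), 0))  →  cons(a, pair(pair(e, a), 0))   [R3 at 2.1.1]

cons(a, pair(pair(e, a), 0))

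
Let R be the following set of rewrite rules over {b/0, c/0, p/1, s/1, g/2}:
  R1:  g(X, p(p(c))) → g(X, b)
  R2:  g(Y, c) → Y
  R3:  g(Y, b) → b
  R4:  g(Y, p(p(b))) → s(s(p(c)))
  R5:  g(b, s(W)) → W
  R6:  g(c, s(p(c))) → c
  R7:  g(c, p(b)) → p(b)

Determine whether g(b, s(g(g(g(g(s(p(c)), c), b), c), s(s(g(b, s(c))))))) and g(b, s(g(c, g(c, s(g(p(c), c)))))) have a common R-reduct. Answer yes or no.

no — NF(t₁) = s(c), NF(t₂) = c

Reduce t₁ = g(b, s(g(g(g(g(s(p(c)), c), b), c), s(s(g(b, s(c))))))):
1. g(b, s(g(g(g(g(s(p(c)), c), b), c), s(s(g(b, s(c)))))))  →  g(g(g(g(s(p(c)), c), b), c), s(s(g(b, s(c)))))   [R5 at ε]
2. g(g(g(g(s(p(c)), c), b), c), s(s(g(b, s(c)))))  →  g(g(g(s(p(c)), c), b), s(s(g(b, s(c)))))   [R2 at 1]
3. g(g(g(s(p(c)), c), b), s(s(g(b, s(c)))))  →  g(b, s(s(g(b, s(c)))))   [R3 at 1]
4. g(b, s(s(g(b, s(c)))))  →  s(g(b, s(c)))   [R5 at ε]
5. s(g(b, s(c)))  →  s(c)   [R5 at 1]

Reduce t₂ = g(b, s(g(c, g(c, s(g(p(c), c)))))):
1. g(b, s(g(c, g(c, s(g(p(c), c))))))  →  g(c, g(c, s(g(p(c), c))))   [R5 at ε]
2. g(c, g(c, s(g(p(c), c))))  →  g(c, g(c, s(p(c))))   [R2 at 2.2.1]
3. g(c, g(c, s(p(c))))  →  g(c, c)   [R6 at 2]
4. g(c, c)  →  c   [R2 at ε]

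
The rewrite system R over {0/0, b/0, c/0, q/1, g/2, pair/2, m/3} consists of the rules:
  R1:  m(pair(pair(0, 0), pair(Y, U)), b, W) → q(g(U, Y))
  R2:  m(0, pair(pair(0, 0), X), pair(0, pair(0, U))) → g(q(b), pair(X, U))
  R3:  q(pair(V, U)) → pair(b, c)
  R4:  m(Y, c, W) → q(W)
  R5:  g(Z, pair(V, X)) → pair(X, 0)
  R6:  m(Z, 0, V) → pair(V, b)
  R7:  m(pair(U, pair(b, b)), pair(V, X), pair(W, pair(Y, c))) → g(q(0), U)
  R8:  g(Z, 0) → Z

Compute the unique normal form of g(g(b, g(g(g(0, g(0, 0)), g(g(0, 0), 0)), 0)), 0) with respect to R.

b

1. g(g(b, g(g(g(0, g(0, 0)), g(g(0, 0), 0)), 0)), 0)  →  g(b, g(g(g(0, g(0, 0)), g(g(0, 0), 0)), 0))   [R8 at ε]
2. g(b, g(g(g(0, g(0, 0)), g(g(0, 0), 0)), 0))  →  g(b, g(g(0, g(0, 0)), g(g(0, 0), 0)))   [R8 at 2]
3. g(b, g(g(0, g(0, 0)), g(g(0, 0), 0)))  →  g(b, g(g(0, 0), g(g(0, 0), 0)))   [R8 at 2.1.2]
4. g(b, g(g(0, 0), g(g(0, 0), 0)))  →  g(b, g(0, g(g(0, 0), 0)))   [R8 at 2.1]
5. g(b, g(0, g(g(0, 0), 0)))  →  g(b, g(0, g(0, 0)))   [R8 at 2.2]
6. g(b, g(0, g(0, 0)))  →  g(b, g(0, 0))   [R8 at 2.2]
7. g(b, g(0, 0))  →  g(b, 0)   [R8 at 2]
8. g(b, 0)  →  b   [R8 at ε]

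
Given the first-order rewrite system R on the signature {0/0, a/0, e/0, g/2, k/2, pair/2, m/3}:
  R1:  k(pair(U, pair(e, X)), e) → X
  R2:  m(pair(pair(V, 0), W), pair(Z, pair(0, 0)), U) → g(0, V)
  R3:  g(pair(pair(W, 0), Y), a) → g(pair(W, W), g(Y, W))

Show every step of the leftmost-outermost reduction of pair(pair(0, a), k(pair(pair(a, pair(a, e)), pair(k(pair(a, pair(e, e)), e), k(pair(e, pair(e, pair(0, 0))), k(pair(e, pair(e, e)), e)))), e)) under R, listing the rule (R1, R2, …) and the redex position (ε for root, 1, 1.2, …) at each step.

1. pair(pair(0, a), k(pair(pair(a, pair(a, e)), pair(k(pair(a, pair(e, e)), e), k(pair(e, pair(e, pair(0, 0))), k(pair(e, pair(e, e)), e)))), e))  →  pair(pair(0, a), k(pair(pair(a, pair(a, e)), pair(e, k(pair(e, pair(e, pair(0, 0))), k(pair(e, pair(e, e)), e)))), e))   [R1 at 2.1.2.1]
2. pair(pair(0, a), k(pair(pair(a, pair(a, e)), pair(e, k(pair(e, pair(e, pair(0, 0))), k(pair(e, pair(e, e)), e)))), e))  →  pair(pair(0, a), k(pair(e, pair(e, pair(0, 0))), k(pair(e, pair(e, e)), e)))   [R1 at 2]
3. pair(pair(0, a), k(pair(e, pair(e, pair(0, 0))), k(pair(e, pair(e, e)), e)))  →  pair(pair(0, a), k(pair(e, pair(e, pair(0, 0))), e))   [R1 at 2.2]
4. pair(pair(0, a), k(pair(e, pair(e, pair(0, 0))), e))  →  pair(pair(0, a), pair(0, 0))   [R1 at 2]

pair(pair(0, a), pair(0, 0))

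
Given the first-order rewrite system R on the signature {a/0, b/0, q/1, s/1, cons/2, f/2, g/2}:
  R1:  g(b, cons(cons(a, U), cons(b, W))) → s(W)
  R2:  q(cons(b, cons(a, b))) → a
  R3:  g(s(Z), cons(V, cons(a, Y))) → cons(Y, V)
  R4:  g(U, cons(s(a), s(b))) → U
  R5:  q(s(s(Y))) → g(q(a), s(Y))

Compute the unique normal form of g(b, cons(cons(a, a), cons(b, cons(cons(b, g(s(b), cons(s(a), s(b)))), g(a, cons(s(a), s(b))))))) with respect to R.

s(cons(cons(b, s(b)), a))

1. g(b, cons(cons(a, a), cons(b, cons(cons(b, g(s(b), cons(s(a), s(b)))), g(a, cons(s(a), s(b)))))))  →  s(cons(cons(b, g(s(b), cons(s(a), s(b)))), g(a, cons(s(a), s(b)))))   [R1 at ε]
2. s(cons(cons(b, g(s(b), cons(s(a), s(b)))), g(a, cons(s(a), s(b)))))  →  s(cons(cons(b, s(b)), g(a, cons(s(a), s(b)))))   [R4 at 1.1.2]
3. s(cons(cons(b, s(b)), g(a, cons(s(a), s(b)))))  →  s(cons(cons(b, s(b)), a))   [R4 at 1.2]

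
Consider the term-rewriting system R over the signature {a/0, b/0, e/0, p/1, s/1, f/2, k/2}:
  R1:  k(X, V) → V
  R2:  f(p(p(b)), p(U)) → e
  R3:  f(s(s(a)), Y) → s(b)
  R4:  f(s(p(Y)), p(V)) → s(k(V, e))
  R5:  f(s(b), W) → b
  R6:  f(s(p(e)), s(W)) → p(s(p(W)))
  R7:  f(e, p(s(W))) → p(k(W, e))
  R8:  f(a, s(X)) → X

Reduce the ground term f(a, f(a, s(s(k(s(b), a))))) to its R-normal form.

a

1. f(a, f(a, s(s(k(s(b), a)))))  →  f(a, s(k(s(b), a)))   [R8 at 2]
2. f(a, s(k(s(b), a)))  →  k(s(b), a)   [R8 at ε]
3. k(s(b), a)  →  a   [R1 at ε]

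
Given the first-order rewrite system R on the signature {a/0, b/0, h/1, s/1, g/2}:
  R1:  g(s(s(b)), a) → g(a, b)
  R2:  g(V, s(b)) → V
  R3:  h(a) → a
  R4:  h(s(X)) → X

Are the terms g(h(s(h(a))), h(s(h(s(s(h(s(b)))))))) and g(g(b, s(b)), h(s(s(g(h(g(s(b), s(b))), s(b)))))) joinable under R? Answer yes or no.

no — NF(t₁) = a, NF(t₂) = b

Reduce t₁ = g(h(s(h(a))), h(s(h(s(s(h(s(b)))))))):
1. g(h(s(h(a))), h(s(h(s(s(h(s(b))))))))  →  g(h(a), h(s(h(s(s(h(s(b))))))))   [R4 at 1]
2. g(h(a), h(s(h(s(s(h(s(b))))))))  →  g(a, h(s(h(s(s(h(s(b))))))))   [R3 at 1]
3. g(a, h(s(h(s(s(h(s(b))))))))  →  g(a, h(s(s(h(s(b))))))   [R4 at 2]
4. g(a, h(s(s(h(s(b))))))  →  g(a, s(h(s(b))))   [R4 at 2]
5. g(a, s(h(s(b))))  →  g(a, s(b))   [R4 at 2.1]
6. g(a, s(b))  →  a   [R2 at ε]

Reduce t₂ = g(g(b, s(b)), h(s(s(g(h(g(s(b), s(b))), s(b)))))):
1. g(g(b, s(b)), h(s(s(g(h(g(s(b), s(b))), s(b))))))  →  g(b, h(s(s(g(h(g(s(b), s(b))), s(b))))))   [R2 at 1]
2. g(b, h(s(s(g(h(g(s(b), s(b))), s(b))))))  →  g(b, s(g(h(g(s(b), s(b))), s(b))))   [R4 at 2]
3. g(b, s(g(h(g(s(b), s(b))), s(b))))  →  g(b, s(h(g(s(b), s(b)))))   [R2 at 2.1]
4. g(b, s(h(g(s(b), s(b)))))  →  g(b, s(h(s(b))))   [R2 at 2.1.1]
5. g(b, s(h(s(b))))  →  g(b, s(b))   [R4 at 2.1]
6. g(b, s(b))  →  b   [R2 at ε]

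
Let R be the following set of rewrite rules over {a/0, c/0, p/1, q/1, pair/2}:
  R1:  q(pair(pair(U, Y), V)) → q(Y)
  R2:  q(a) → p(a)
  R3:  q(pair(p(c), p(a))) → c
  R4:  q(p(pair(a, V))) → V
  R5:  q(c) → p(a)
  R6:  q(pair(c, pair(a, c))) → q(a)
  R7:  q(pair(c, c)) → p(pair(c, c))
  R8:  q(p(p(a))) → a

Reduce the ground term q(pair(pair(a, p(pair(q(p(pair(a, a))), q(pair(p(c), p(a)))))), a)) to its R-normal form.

1. q(pair(pair(a, p(pair(q(p(pair(a, a))), q(pair(p(c), p(a)))))), a))  →  q(p(pair(q(p(pair(a, a))), q(pair(p(c), p(a))))))   [R1 at ε]
2. q(p(pair(q(p(pair(a, a))), q(pair(p(c), p(a))))))  →  q(p(pair(a, q(pair(p(c), p(a))))))   [R4 at 1.1.1]
3. q(p(pair(a, q(pair(p(c), p(a))))))  →  q(pair(p(c), p(a)))   [R4 at ε]
4. q(pair(p(c), p(a)))  →  c   [R3 at ε]

c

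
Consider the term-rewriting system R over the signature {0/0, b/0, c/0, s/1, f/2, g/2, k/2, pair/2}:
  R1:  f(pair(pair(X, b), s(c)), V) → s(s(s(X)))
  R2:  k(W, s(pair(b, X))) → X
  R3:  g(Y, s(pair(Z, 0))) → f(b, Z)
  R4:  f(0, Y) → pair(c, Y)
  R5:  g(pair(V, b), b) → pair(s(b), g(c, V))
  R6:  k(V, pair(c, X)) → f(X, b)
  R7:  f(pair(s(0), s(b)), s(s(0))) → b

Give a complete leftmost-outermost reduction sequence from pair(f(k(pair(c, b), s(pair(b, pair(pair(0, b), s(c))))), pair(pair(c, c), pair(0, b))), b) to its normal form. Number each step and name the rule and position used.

1. pair(f(k(pair(c, b), s(pair(b, pair(pair(0, b), s(c))))), pair(pair(c, c), pair(0, b))), b)  →  pair(f(pair(pair(0, b), s(c)), pair(pair(c, c), pair(0, b))), b)   [R2 at 1.1]
2. pair(f(pair(pair(0, b), s(c)), pair(pair(c, c), pair(0, b))), b)  →  pair(s(s(s(0))), b)   [R1 at 1]

pair(s(s(s(0))), b)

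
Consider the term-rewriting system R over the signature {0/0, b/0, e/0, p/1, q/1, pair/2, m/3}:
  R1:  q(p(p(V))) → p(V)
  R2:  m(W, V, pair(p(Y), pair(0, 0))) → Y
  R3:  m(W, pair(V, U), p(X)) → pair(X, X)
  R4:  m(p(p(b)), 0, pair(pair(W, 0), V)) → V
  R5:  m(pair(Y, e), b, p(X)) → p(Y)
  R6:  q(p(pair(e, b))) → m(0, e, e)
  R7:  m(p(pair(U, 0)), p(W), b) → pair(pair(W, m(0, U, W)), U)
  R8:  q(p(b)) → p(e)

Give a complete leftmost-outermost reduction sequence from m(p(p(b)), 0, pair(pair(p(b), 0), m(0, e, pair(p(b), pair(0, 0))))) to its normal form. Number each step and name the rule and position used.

b

1. m(p(p(b)), 0, pair(pair(p(b), 0), m(0, e, pair(p(b), pair(0, 0)))))  →  m(0, e, pair(p(b), pair(0, 0)))   [R4 at ε]
2. m(0, e, pair(p(b), pair(0, 0)))  →  b   [R2 at ε]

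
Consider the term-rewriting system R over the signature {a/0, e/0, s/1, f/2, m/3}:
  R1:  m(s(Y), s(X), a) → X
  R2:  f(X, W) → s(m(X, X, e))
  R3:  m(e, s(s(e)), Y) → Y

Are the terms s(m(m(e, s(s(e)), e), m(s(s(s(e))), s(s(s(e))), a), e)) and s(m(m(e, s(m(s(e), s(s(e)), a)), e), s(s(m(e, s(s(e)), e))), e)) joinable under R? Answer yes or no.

Reduce t₁ = s(m(m(e, s(s(e)), e), m(s(s(s(e))), s(s(s(e))), a), e)):
1. s(m(m(e, s(s(e)), e), m(s(s(s(e))), s(s(s(e))), a), e))  →  s(m(e, m(s(s(s(e))), s(s(s(e))), a), e))   [R3 at 1.1]
2. s(m(e, m(s(s(s(e))), s(s(s(e))), a), e))  →  s(m(e, s(s(e)), e))   [R1 at 1.2]
3. s(m(e, s(s(e)), e))  →  s(e)   [R3 at 1]

Reduce t₂ = s(m(m(e, s(m(s(e), s(s(e)), a)), e), s(s(m(e, s(s(e)), e))), e)):
1. s(m(m(e, s(m(s(e), s(s(e)), a)), e), s(s(m(e, s(s(e)), e))), e))  →  s(m(m(e, s(s(e)), e), s(s(m(e, s(s(e)), e))), e))   [R1 at 1.1.2.1]
2. s(m(m(e, s(s(e)), e), s(s(m(e, s(s(e)), e))), e))  →  s(m(e, s(s(m(e, s(s(e)), e))), e))   [R3 at 1.1]
3. s(m(e, s(s(m(e, s(s(e)), e))), e))  →  s(m(e, s(s(e)), e))   [R3 at 1.2.1.1]
4. s(m(e, s(s(e)), e))  →  s(e)   [R3 at 1]

yes — NF(t₁) = s(e), NF(t₂) = s(e)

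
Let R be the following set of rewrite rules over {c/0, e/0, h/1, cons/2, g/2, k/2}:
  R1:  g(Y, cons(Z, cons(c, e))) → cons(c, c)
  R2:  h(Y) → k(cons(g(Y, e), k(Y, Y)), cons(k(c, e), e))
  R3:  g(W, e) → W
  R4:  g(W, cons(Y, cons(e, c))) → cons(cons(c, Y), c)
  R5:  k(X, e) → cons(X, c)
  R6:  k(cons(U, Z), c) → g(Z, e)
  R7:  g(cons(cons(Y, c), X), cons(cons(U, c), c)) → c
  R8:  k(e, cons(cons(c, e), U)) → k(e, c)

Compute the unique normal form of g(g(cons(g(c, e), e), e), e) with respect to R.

1. g(g(cons(g(c, e), e), e), e)  →  g(cons(g(c, e), e), e)   [R3 at ε]
2. g(cons(g(c, e), e), e)  →  cons(g(c, e), e)   [R3 at ε]
3. cons(g(c, e), e)  →  cons(c, e)   [R3 at 1]

cons(c, e)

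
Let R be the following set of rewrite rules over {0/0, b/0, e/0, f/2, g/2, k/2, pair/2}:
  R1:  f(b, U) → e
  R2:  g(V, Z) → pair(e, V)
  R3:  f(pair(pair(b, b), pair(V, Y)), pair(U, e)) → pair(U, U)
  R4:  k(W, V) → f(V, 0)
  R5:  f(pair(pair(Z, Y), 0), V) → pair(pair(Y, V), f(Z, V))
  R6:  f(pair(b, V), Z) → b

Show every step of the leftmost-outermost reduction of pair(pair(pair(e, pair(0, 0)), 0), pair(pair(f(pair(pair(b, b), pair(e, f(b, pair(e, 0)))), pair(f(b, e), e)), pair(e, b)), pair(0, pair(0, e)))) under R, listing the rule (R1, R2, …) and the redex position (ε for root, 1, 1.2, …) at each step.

1. pair(pair(pair(e, pair(0, 0)), 0), pair(pair(f(pair(pair(b, b), pair(e, f(b, pair(e, 0)))), pair(f(b, e), e)), pair(e, b)), pair(0, pair(0, e))))  →  pair(pair(pair(e, pair(0, 0)), 0), pair(pair(pair(f(b, e), f(b, e)), pair(e, b)), pair(0, pair(0, e))))   [R3 at 2.1.1]
2. pair(pair(pair(e, pair(0, 0)), 0), pair(pair(pair(f(b, e), f(b, e)), pair(e, b)), pair(0, pair(0, e))))  →  pair(pair(pair(e, pair(0, 0)), 0), pair(pair(pair(e, f(b, e)), pair(e, b)), pair(0, pair(0, e))))   [R1 at 2.1.1.1]
3. pair(pair(pair(e, pair(0, 0)), 0), pair(pair(pair(e, f(b, e)), pair(e, b)), pair(0, pair(0, e))))  →  pair(pair(pair(e, pair(0, 0)), 0), pair(pair(pair(e, e), pair(e, b)), pair(0, pair(0, e))))   [R1 at 2.1.1.2]

pair(pair(pair(e, pair(0, 0)), 0), pair(pair(pair(e, e), pair(e, b)), pair(0, pair(0, e))))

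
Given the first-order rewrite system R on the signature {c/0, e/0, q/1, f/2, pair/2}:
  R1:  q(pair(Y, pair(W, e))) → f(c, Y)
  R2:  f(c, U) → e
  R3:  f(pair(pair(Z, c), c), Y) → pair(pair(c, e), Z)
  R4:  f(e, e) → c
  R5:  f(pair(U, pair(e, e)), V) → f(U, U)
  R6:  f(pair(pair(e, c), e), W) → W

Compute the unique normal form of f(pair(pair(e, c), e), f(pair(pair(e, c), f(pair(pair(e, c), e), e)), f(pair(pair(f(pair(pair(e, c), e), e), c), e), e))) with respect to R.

e

1. f(pair(pair(e, c), e), f(pair(pair(e, c), f(pair(pair(e, c), e), e)), f(pair(pair(f(pair(pair(e, c), e), e), c), e), e)))  →  f(pair(pair(e, c), f(pair(pair(e, c), e), e)), f(pair(pair(f(pair(pair(e, c), e), e), c), e), e))   [R6 at ε]
2. f(pair(pair(e, c), f(pair(pair(e, c), e), e)), f(pair(pair(f(pair(pair(e, c), e), e), c), e), e))  →  f(pair(pair(e, c), e), f(pair(pair(f(pair(pair(e, c), e), e), c), e), e))   [R6 at 1.2]
3. f(pair(pair(e, c), e), f(pair(pair(f(pair(pair(e, c), e), e), c), e), e))  →  f(pair(pair(f(pair(pair(e, c), e), e), c), e), e)   [R6 at ε]
4. f(pair(pair(f(pair(pair(e, c), e), e), c), e), e)  →  f(pair(pair(e, c), e), e)   [R6 at 1.1.1]
5. f(pair(pair(e, c), e), e)  →  e   [R6 at ε]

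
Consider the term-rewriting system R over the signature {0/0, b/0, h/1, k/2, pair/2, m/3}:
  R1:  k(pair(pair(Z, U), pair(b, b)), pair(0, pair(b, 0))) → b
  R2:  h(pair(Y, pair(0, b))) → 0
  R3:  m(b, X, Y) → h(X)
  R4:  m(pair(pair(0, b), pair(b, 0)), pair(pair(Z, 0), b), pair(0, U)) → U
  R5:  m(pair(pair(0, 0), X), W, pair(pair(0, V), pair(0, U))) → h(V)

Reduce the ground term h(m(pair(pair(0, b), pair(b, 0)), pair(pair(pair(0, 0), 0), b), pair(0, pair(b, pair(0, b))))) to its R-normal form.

0

1. h(m(pair(pair(0, b), pair(b, 0)), pair(pair(pair(0, 0), 0), b), pair(0, pair(b, pair(0, b)))))  →  h(pair(b, pair(0, b)))   [R4 at 1]
2. h(pair(b, pair(0, b)))  →  0   [R2 at ε]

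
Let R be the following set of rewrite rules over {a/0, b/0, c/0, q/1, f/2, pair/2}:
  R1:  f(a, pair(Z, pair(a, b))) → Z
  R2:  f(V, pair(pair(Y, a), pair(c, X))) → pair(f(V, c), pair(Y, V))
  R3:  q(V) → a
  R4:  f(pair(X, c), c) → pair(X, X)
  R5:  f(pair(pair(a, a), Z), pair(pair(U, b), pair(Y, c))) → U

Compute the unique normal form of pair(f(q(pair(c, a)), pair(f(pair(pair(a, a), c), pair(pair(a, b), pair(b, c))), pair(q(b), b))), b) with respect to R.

1. pair(f(q(pair(c, a)), pair(f(pair(pair(a, a), c), pair(pair(a, b), pair(b, c))), pair(q(b), b))), b)  →  pair(f(a, pair(f(pair(pair(a, a), c), pair(pair(a, b), pair(b, c))), pair(q(b), b))), b)   [R3 at 1.1]
2. pair(f(a, pair(f(pair(pair(a, a), c), pair(pair(a, b), pair(b, c))), pair(q(b), b))), b)  →  pair(f(a, pair(a, pair(q(b), b))), b)   [R5 at 1.2.1]
3. pair(f(a, pair(a, pair(q(b), b))), b)  →  pair(f(a, pair(a, pair(a, b))), b)   [R3 at 1.2.2.1]
4. pair(f(a, pair(a, pair(a, b))), b)  →  pair(a, b)   [R1 at 1]

pair(a, b)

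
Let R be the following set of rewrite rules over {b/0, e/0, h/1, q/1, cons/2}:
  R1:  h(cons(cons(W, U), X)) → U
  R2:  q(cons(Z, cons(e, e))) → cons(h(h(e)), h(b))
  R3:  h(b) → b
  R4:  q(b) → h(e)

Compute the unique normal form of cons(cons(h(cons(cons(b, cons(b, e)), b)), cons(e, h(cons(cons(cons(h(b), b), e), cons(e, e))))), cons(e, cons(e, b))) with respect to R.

1. cons(cons(h(cons(cons(b, cons(b, e)), b)), cons(e, h(cons(cons(cons(h(b), b), e), cons(e, e))))), cons(e, cons(e, b)))  →  cons(cons(cons(b, e), cons(e, h(cons(cons(cons(h(b), b), e), cons(e, e))))), cons(e, cons(e, b)))   [R1 at 1.1]
2. cons(cons(cons(b, e), cons(e, h(cons(cons(cons(h(b), b), e), cons(e, e))))), cons(e, cons(e, b)))  →  cons(cons(cons(b, e), cons(e, e)), cons(e, cons(e, b)))   [R1 at 1.2.2]

cons(cons(cons(b, e), cons(e, e)), cons(e, cons(e, b)))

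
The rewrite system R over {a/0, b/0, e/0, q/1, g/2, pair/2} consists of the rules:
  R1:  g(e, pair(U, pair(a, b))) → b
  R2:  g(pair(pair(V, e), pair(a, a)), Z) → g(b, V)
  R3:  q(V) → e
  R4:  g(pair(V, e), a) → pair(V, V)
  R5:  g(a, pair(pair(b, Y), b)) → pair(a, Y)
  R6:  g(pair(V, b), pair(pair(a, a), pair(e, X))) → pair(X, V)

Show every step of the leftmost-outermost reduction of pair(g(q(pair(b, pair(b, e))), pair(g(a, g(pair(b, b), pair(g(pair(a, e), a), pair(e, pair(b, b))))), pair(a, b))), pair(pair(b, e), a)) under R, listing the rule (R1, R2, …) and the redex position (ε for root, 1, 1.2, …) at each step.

1. pair(g(q(pair(b, pair(b, e))), pair(g(a, g(pair(b, b), pair(g(pair(a, e), a), pair(e, pair(b, b))))), pair(a, b))), pair(pair(b, e), a))  →  pair(g(e, pair(g(a, g(pair(b, b), pair(g(pair(a, e), a), pair(e, pair(b, b))))), pair(a, b))), pair(pair(b, e), a))   [R3 at 1.1]
2. pair(g(e, pair(g(a, g(pair(b, b), pair(g(pair(a, e), a), pair(e, pair(b, b))))), pair(a, b))), pair(pair(b, e), a))  →  pair(b, pair(pair(b, e), a))   [R1 at 1]

pair(b, pair(pair(b, e), a))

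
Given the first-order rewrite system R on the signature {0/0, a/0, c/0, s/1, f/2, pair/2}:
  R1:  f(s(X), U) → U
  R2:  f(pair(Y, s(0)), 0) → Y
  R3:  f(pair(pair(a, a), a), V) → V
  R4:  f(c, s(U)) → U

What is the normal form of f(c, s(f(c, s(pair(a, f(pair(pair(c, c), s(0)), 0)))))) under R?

1. f(c, s(f(c, s(pair(a, f(pair(pair(c, c), s(0)), 0))))))  →  f(c, s(pair(a, f(pair(pair(c, c), s(0)), 0))))   [R4 at ε]
2. f(c, s(pair(a, f(pair(pair(c, c), s(0)), 0))))  →  pair(a, f(pair(pair(c, c), s(0)), 0))   [R4 at ε]
3. pair(a, f(pair(pair(c, c), s(0)), 0))  →  pair(a, pair(c, c))   [R2 at 2]

pair(a, pair(c, c))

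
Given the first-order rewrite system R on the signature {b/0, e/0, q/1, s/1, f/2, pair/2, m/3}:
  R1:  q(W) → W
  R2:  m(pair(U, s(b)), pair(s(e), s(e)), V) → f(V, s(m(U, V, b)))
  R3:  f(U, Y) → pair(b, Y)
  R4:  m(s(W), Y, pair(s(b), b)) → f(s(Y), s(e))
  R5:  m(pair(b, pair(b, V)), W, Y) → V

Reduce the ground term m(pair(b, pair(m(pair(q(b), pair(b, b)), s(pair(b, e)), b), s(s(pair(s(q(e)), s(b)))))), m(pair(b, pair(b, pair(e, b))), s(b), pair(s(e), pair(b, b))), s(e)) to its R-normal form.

s(s(pair(s(e), s(b))))

1. m(pair(b, pair(m(pair(q(b), pair(b, b)), s(pair(b, e)), b), s(s(pair(s(q(e)), s(b)))))), m(pair(b, pair(b, pair(e, b))), s(b), pair(s(e), pair(b, b))), s(e))  →  m(pair(b, pair(m(pair(b, pair(b, b)), s(pair(b, e)), b), s(s(pair(s(q(e)), s(b)))))), m(pair(b, pair(b, pair(e, b))), s(b), pair(s(e), pair(b, b))), s(e))   [R1 at 1.2.1.1.1]
2. m(pair(b, pair(m(pair(b, pair(b, b)), s(pair(b, e)), b), s(s(pair(s(q(e)), s(b)))))), m(pair(b, pair(b, pair(e, b))), s(b), pair(s(e), pair(b, b))), s(e))  →  m(pair(b, pair(b, s(s(pair(s(q(e)), s(b)))))), m(pair(b, pair(b, pair(e, b))), s(b), pair(s(e), pair(b, b))), s(e))   [R5 at 1.2.1]
3. m(pair(b, pair(b, s(s(pair(s(q(e)), s(b)))))), m(pair(b, pair(b, pair(e, b))), s(b), pair(s(e), pair(b, b))), s(e))  →  s(s(pair(s(q(e)), s(b))))   [R5 at ε]
4. s(s(pair(s(q(e)), s(b))))  →  s(s(pair(s(e), s(b))))   [R1 at 1.1.1.1]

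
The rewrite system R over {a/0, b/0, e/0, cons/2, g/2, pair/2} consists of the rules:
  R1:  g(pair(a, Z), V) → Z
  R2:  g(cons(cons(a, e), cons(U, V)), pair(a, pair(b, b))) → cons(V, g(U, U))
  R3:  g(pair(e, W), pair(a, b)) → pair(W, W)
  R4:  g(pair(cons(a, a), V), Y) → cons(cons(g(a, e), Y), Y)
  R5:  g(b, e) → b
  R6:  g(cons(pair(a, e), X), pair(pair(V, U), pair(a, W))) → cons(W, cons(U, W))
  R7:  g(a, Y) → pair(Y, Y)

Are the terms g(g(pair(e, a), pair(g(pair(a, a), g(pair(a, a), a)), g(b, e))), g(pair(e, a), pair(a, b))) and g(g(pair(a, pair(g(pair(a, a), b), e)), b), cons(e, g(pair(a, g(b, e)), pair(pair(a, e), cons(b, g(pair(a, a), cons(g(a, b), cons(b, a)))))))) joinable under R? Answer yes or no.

no — NF(t₁) = a, NF(t₂) = e

Reduce t₁ = g(g(pair(e, a), pair(g(pair(a, a), g(pair(a, a), a)), g(b, e))), g(pair(e, a), pair(a, b))):
1. g(g(pair(e, a), pair(g(pair(a, a), g(pair(a, a), a)), g(b, e))), g(pair(e, a), pair(a, b)))  →  g(g(pair(e, a), pair(a, g(b, e))), g(pair(e, a), pair(a, b)))   [R1 at 1.2.1]
2. g(g(pair(e, a), pair(a, g(b, e))), g(pair(e, a), pair(a, b)))  →  g(g(pair(e, a), pair(a, b)), g(pair(e, a), pair(a, b)))   [R5 at 1.2.2]
3. g(g(pair(e, a), pair(a, b)), g(pair(e, a), pair(a, b)))  →  g(pair(a, a), g(pair(e, a), pair(a, b)))   [R3 at 1]
4. g(pair(a, a), g(pair(e, a), pair(a, b)))  →  a   [R1 at ε]

Reduce t₂ = g(g(pair(a, pair(g(pair(a, a), b), e)), b), cons(e, g(pair(a, g(b, e)), pair(pair(a, e), cons(b, g(pair(a, a), cons(g(a, b), cons(b, a)))))))):
1. g(g(pair(a, pair(g(pair(a, a), b), e)), b), cons(e, g(pair(a, g(b, e)), pair(pair(a, e), cons(b, g(pair(a, a), cons(g(a, b), cons(b, a))))))))  →  g(pair(g(pair(a, a), b), e), cons(e, g(pair(a, g(b, e)), pair(pair(a, e), cons(b, g(pair(a, a), cons(g(a, b), cons(b, a))))))))   [R1 at 1]
2. g(pair(g(pair(a, a), b), e), cons(e, g(pair(a, g(b, e)), pair(pair(a, e), cons(b, g(pair(a, a), cons(g(a, b), cons(b, a))))))))  →  g(pair(a, e), cons(e, g(pair(a, g(b, e)), pair(pair(a, e), cons(b, g(pair(a, a), cons(g(a, b), cons(b, a))))))))   [R1 at 1.1]
3. g(pair(a, e), cons(e, g(pair(a, g(b, e)), pair(pair(a, e), cons(b, g(pair(a, a), cons(g(a, b), cons(b, a))))))))  →  e   [R1 at ε]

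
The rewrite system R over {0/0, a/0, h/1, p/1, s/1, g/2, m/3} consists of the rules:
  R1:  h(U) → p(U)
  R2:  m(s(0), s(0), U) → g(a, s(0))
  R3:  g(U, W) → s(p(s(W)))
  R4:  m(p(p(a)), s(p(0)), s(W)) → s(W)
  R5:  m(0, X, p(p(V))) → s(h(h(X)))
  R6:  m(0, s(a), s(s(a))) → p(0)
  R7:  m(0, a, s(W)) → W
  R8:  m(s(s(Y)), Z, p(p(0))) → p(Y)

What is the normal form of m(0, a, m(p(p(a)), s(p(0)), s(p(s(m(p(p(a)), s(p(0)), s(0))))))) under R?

1. m(0, a, m(p(p(a)), s(p(0)), s(p(s(m(p(p(a)), s(p(0)), s(0)))))))  →  m(0, a, s(p(s(m(p(p(a)), s(p(0)), s(0))))))   [R4 at 3]
2. m(0, a, s(p(s(m(p(p(a)), s(p(0)), s(0))))))  →  p(s(m(p(p(a)), s(p(0)), s(0))))   [R7 at ε]
3. p(s(m(p(p(a)), s(p(0)), s(0))))  →  p(s(s(0)))   [R4 at 1.1]

p(s(s(0)))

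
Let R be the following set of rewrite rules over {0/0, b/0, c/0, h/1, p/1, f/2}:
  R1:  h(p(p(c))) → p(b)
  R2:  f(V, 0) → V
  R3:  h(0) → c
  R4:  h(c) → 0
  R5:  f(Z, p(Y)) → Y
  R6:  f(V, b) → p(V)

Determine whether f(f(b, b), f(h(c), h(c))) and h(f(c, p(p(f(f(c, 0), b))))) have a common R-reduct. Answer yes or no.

yes — NF(t₁) = p(b), NF(t₂) = p(b)

Reduce t₁ = f(f(b, b), f(h(c), h(c))):
1. f(f(b, b), f(h(c), h(c)))  →  f(p(b), f(h(c), h(c)))   [R6 at 1]
2. f(p(b), f(h(c), h(c)))  →  f(p(b), f(0, h(c)))   [R4 at 2.1]
3. f(p(b), f(0, h(c)))  →  f(p(b), f(0, 0))   [R4 at 2.2]
4. f(p(b), f(0, 0))  →  f(p(b), 0)   [R2 at 2]
5. f(p(b), 0)  →  p(b)   [R2 at ε]

Reduce t₂ = h(f(c, p(p(f(f(c, 0), b))))):
1. h(f(c, p(p(f(f(c, 0), b)))))  →  h(p(f(f(c, 0), b)))   [R5 at 1]
2. h(p(f(f(c, 0), b)))  →  h(p(p(f(c, 0))))   [R6 at 1.1]
3. h(p(p(f(c, 0))))  →  h(p(p(c)))   [R2 at 1.1.1]
4. h(p(p(c)))  →  p(b)   [R1 at ε]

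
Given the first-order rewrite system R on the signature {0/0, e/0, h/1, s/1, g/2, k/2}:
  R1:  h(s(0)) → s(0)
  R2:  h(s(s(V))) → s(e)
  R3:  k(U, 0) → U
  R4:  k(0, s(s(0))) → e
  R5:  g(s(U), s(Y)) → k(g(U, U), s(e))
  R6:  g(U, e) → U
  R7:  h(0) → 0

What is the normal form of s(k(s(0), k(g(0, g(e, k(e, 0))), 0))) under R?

1. s(k(s(0), k(g(0, g(e, k(e, 0))), 0)))  →  s(k(s(0), g(0, g(e, k(e, 0)))))   [R3 at 1.2]
2. s(k(s(0), g(0, g(e, k(e, 0)))))  →  s(k(s(0), g(0, g(e, e))))   [R3 at 1.2.2.2]
3. s(k(s(0), g(0, g(e, e))))  →  s(k(s(0), g(0, e)))   [R6 at 1.2.2]
4. s(k(s(0), g(0, e)))  →  s(k(s(0), 0))   [R6 at 1.2]
5. s(k(s(0), 0))  →  s(s(0))   [R3 at 1]

s(s(0))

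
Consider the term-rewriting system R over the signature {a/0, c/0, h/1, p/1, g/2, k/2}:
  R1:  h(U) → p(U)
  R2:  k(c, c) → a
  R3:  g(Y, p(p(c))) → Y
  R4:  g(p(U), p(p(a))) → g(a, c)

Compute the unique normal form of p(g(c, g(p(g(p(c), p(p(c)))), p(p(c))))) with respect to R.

1. p(g(c, g(p(g(p(c), p(p(c)))), p(p(c)))))  →  p(g(c, p(g(p(c), p(p(c))))))   [R3 at 1.2]
2. p(g(c, p(g(p(c), p(p(c))))))  →  p(g(c, p(p(c))))   [R3 at 1.2.1]
3. p(g(c, p(p(c))))  →  p(c)   [R3 at 1]

p(c)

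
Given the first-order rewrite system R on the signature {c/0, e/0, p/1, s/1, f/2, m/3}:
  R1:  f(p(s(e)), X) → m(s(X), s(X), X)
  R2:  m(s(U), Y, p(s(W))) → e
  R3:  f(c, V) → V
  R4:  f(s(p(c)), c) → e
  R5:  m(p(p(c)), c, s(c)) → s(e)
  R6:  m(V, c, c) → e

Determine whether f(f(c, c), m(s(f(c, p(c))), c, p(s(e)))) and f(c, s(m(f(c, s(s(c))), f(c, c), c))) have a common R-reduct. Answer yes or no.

no — NF(t₁) = e, NF(t₂) = s(e)

Reduce t₁ = f(f(c, c), m(s(f(c, p(c))), c, p(s(e)))):
1. f(f(c, c), m(s(f(c, p(c))), c, p(s(e))))  →  f(c, m(s(f(c, p(c))), c, p(s(e))))   [R3 at 1]
2. f(c, m(s(f(c, p(c))), c, p(s(e))))  →  m(s(f(c, p(c))), c, p(s(e)))   [R3 at ε]
3. m(s(f(c, p(c))), c, p(s(e)))  →  e   [R2 at ε]

Reduce t₂ = f(c, s(m(f(c, s(s(c))), f(c, c), c))):
1. f(c, s(m(f(c, s(s(c))), f(c, c), c)))  →  s(m(f(c, s(s(c))), f(c, c), c))   [R3 at ε]
2. s(m(f(c, s(s(c))), f(c, c), c))  →  s(m(s(s(c)), f(c, c), c))   [R3 at 1.1]
3. s(m(s(s(c)), f(c, c), c))  →  s(m(s(s(c)), c, c))   [R3 at 1.2]
4. s(m(s(s(c)), c, c))  →  s(e)   [R6 at 1]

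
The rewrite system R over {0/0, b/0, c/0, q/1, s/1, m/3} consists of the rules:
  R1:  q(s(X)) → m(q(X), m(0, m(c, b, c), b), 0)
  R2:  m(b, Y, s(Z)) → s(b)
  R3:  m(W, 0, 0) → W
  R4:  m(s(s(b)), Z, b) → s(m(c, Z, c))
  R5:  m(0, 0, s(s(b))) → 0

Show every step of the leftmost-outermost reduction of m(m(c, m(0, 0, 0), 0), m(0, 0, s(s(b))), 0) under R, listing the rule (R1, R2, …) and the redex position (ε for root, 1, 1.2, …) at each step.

1. m(m(c, m(0, 0, 0), 0), m(0, 0, s(s(b))), 0)  →  m(m(c, 0, 0), m(0, 0, s(s(b))), 0)   [R3 at 1.2]
2. m(m(c, 0, 0), m(0, 0, s(s(b))), 0)  →  m(c, m(0, 0, s(s(b))), 0)   [R3 at 1]
3. m(c, m(0, 0, s(s(b))), 0)  →  m(c, 0, 0)   [R5 at 2]
4. m(c, 0, 0)  →  c   [R3 at ε]

c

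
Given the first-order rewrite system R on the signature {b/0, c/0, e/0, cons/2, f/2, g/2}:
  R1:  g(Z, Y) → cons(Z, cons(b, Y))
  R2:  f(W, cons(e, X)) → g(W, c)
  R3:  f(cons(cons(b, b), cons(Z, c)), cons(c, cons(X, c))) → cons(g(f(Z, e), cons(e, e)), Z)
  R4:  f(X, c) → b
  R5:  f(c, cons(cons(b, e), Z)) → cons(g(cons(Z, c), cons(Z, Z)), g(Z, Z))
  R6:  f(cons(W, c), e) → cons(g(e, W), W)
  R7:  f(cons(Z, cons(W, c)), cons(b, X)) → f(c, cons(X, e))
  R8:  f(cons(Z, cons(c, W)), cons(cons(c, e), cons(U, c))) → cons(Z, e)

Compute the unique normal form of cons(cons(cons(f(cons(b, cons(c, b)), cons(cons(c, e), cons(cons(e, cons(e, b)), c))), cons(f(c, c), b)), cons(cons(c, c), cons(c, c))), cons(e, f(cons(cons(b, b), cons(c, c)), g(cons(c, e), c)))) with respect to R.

cons(cons(cons(cons(b, e), cons(b, b)), cons(cons(c, c), cons(c, c))), cons(e, cons(cons(b, b), e)))

1. cons(cons(cons(f(cons(b, cons(c, b)), cons(cons(c, e), cons(cons(e, cons(e, b)), c))), cons(f(c, c), b)), cons(cons(c, c), cons(c, c))), cons(e, f(cons(cons(b, b), cons(c, c)), g(cons(c, e), c))))  →  cons(cons(cons(cons(b, e), cons(f(c, c), b)), cons(cons(c, c), cons(c, c))), cons(e, f(cons(cons(b, b), cons(c, c)), g(cons(c, e), c))))   [R8 at 1.1.1]
2. cons(cons(cons(cons(b, e), cons(f(c, c), b)), cons(cons(c, c), cons(c, c))), cons(e, f(cons(cons(b, b), cons(c, c)), g(cons(c, e), c))))  →  cons(cons(cons(cons(b, e), cons(b, b)), cons(cons(c, c), cons(c, c))), cons(e, f(cons(cons(b, b), cons(c, c)), g(cons(c, e), c))))   [R4 at 1.1.2.1]
3. cons(cons(cons(cons(b, e), cons(b, b)), cons(cons(c, c), cons(c, c))), cons(e, f(cons(cons(b, b), cons(c, c)), g(cons(c, e), c))))  →  cons(cons(cons(cons(b, e), cons(b, b)), cons(cons(c, c), cons(c, c))), cons(e, f(cons(cons(b, b), cons(c, c)), cons(cons(c, e), cons(b, c)))))   [R1 at 2.2.2]
4. cons(cons(cons(cons(b, e), cons(b, b)), cons(cons(c, c), cons(c, c))), cons(e, f(cons(cons(b, b), cons(c, c)), cons(cons(c, e), cons(b, c)))))  →  cons(cons(cons(cons(b, e), cons(b, b)), cons(cons(c, c), cons(c, c))), cons(e, cons(cons(b, b), e)))   [R8 at 2.2]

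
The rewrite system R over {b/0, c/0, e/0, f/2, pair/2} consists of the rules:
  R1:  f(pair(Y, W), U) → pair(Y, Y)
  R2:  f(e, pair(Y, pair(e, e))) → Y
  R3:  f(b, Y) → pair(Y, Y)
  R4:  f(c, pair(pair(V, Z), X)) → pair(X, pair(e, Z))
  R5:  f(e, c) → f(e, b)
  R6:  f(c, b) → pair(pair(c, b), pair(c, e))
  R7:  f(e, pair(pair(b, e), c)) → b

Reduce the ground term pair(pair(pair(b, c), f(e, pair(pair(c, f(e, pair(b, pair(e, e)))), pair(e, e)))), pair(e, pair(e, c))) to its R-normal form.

pair(pair(pair(b, c), pair(c, b)), pair(e, pair(e, c)))

1. pair(pair(pair(b, c), f(e, pair(pair(c, f(e, pair(b, pair(e, e)))), pair(e, e)))), pair(e, pair(e, c)))  →  pair(pair(pair(b, c), pair(c, f(e, pair(b, pair(e, e))))), pair(e, pair(e, c)))   [R2 at 1.2]
2. pair(pair(pair(b, c), pair(c, f(e, pair(b, pair(e, e))))), pair(e, pair(e, c)))  →  pair(pair(pair(b, c), pair(c, b)), pair(e, pair(e, c)))   [R2 at 1.2.2]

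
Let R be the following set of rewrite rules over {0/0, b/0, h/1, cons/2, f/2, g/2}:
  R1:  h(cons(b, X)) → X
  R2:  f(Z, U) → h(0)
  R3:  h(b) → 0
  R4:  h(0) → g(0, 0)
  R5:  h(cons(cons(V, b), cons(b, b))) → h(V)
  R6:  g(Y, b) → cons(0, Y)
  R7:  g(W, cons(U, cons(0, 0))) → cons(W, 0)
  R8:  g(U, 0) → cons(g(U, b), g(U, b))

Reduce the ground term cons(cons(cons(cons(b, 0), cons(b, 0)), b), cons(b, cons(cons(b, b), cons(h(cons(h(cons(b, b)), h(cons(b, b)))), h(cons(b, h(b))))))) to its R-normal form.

cons(cons(cons(cons(b, 0), cons(b, 0)), b), cons(b, cons(cons(b, b), cons(b, 0))))

1. cons(cons(cons(cons(b, 0), cons(b, 0)), b), cons(b, cons(cons(b, b), cons(h(cons(h(cons(b, b)), h(cons(b, b)))), h(cons(b, h(b)))))))  →  cons(cons(cons(cons(b, 0), cons(b, 0)), b), cons(b, cons(cons(b, b), cons(h(cons(b, h(cons(b, b)))), h(cons(b, h(b)))))))   [R1 at 2.2.2.1.1.1]
2. cons(cons(cons(cons(b, 0), cons(b, 0)), b), cons(b, cons(cons(b, b), cons(h(cons(b, h(cons(b, b)))), h(cons(b, h(b)))))))  →  cons(cons(cons(cons(b, 0), cons(b, 0)), b), cons(b, cons(cons(b, b), cons(h(cons(b, b)), h(cons(b, h(b)))))))   [R1 at 2.2.2.1]
3. cons(cons(cons(cons(b, 0), cons(b, 0)), b), cons(b, cons(cons(b, b), cons(h(cons(b, b)), h(cons(b, h(b)))))))  →  cons(cons(cons(cons(b, 0), cons(b, 0)), b), cons(b, cons(cons(b, b), cons(b, h(cons(b, h(b)))))))   [R1 at 2.2.2.1]
4. cons(cons(cons(cons(b, 0), cons(b, 0)), b), cons(b, cons(cons(b, b), cons(b, h(cons(b, h(b)))))))  →  cons(cons(cons(cons(b, 0), cons(b, 0)), b), cons(b, cons(cons(b, b), cons(b, h(b)))))   [R1 at 2.2.2.2]
5. cons(cons(cons(cons(b, 0), cons(b, 0)), b), cons(b, cons(cons(b, b), cons(b, h(b)))))  →  cons(cons(cons(cons(b, 0), cons(b, 0)), b), cons(b, cons(cons(b, b), cons(b, 0))))   [R3 at 2.2.2.2]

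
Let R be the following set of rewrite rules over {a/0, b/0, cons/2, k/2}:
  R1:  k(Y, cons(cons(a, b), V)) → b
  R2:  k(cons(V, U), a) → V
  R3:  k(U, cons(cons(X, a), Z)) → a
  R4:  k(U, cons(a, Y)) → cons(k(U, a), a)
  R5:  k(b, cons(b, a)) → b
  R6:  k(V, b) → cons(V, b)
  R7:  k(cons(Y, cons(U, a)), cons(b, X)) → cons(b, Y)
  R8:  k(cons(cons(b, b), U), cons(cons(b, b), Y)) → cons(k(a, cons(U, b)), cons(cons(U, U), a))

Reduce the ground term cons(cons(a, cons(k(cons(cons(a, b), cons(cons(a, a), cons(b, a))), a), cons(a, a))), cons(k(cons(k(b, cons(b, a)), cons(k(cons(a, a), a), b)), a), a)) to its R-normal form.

cons(cons(a, cons(cons(a, b), cons(a, a))), cons(b, a))

1. cons(cons(a, cons(k(cons(cons(a, b), cons(cons(a, a), cons(b, a))), a), cons(a, a))), cons(k(cons(k(b, cons(b, a)), cons(k(cons(a, a), a), b)), a), a))  →  cons(cons(a, cons(cons(a, b), cons(a, a))), cons(k(cons(k(b, cons(b, a)), cons(k(cons(a, a), a), b)), a), a))   [R2 at 1.2.1]
2. cons(cons(a, cons(cons(a, b), cons(a, a))), cons(k(cons(k(b, cons(b, a)), cons(k(cons(a, a), a), b)), a), a))  →  cons(cons(a, cons(cons(a, b), cons(a, a))), cons(k(b, cons(b, a)), a))   [R2 at 2.1]
3. cons(cons(a, cons(cons(a, b), cons(a, a))), cons(k(b, cons(b, a)), a))  →  cons(cons(a, cons(cons(a, b), cons(a, a))), cons(b, a))   [R5 at 2.1]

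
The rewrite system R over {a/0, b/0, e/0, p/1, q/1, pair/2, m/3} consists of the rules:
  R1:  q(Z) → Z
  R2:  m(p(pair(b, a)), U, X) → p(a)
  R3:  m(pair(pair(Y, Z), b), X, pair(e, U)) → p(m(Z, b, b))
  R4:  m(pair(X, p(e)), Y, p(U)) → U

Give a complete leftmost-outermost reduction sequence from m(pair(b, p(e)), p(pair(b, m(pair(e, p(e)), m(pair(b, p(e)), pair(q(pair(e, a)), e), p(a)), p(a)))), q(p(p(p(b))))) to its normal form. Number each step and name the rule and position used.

p(p(b))

1. m(pair(b, p(e)), p(pair(b, m(pair(e, p(e)), m(pair(b, p(e)), pair(q(pair(e, a)), e), p(a)), p(a)))), q(p(p(p(b)))))  →  m(pair(b, p(e)), p(pair(b, a)), q(p(p(p(b)))))   [R4 at 2.1.2]
2. m(pair(b, p(e)), p(pair(b, a)), q(p(p(p(b)))))  →  m(pair(b, p(e)), p(pair(b, a)), p(p(p(b))))   [R1 at 3]
3. m(pair(b, p(e)), p(pair(b, a)), p(p(p(b))))  →  p(p(b))   [R4 at ε]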